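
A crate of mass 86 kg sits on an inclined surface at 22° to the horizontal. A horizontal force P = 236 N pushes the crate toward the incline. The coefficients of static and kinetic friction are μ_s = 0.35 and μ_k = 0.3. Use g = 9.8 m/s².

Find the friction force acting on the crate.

f ≈ 96.9 N (up the incline)

Resolve perpendicular to the incline: N = m g cos θ + P sin θ = 86×9.8×cos 22° + 236×sin 22° = 869.8 N.
Along the incline, the net driving force (taking up-slope positive) is P cos θ − m g sin θ = 218.8 − 315.7 = -96.9 N, so equilibrium requires friction f = 96.9 N (up-slope).
The limit of static friction is μ_s N = 304.4 N.
Since 96.9 N is within the 304.4 N limit, the crate stays put and friction is exactly 96.9 N.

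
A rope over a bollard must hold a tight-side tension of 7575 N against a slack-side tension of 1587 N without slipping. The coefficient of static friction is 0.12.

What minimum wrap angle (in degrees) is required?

β_min ≈ 746°

T₂/T₁ = e^{μβ} → β = ln(T₂/T₁)/μ.
β = ln(7575/1587)/0.12 = 1.563/0.12 = 13.03 rad.
In degrees: β = 13.03 × 180/π = 746°.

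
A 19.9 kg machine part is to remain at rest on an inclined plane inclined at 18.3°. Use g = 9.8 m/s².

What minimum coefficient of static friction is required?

μ_s,min ≈ 0.331

At the slip threshold m g sin θ = μ_s m g cos θ, so μ_s,min = tan θ.
μ_s,min = tan 18.3° = 0.331.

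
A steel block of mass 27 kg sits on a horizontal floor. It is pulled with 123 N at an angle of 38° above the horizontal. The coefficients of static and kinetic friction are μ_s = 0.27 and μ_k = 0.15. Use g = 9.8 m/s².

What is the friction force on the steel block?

f ≈ 28.3 N

The vertical component of P reduces the normal force: N = m g − P sin α = 264.6 − 75.73 = 188.9 N.
For equilibrium, f = P cos α = 123×cos 38° = 96.93 N.
μ_s N = 0.27 × 188.9 = 51 N.
The required friction exceeds μ_s N, so the steel block moves and f = μ_k N = 28.3 N.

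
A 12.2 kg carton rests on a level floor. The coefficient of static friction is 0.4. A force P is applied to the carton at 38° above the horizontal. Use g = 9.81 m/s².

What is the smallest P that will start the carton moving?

N = m g − P sin α (the pull lifts the carton).
At impending slip, P cos α = μ_s N = μ_s (m g − P sin α).
Solving: P (cos α + μ_s sin α) = μ_s m g → P = 0.4×120/(cos 38° + 0.4 sin 38°) = 47.9/1.034 = 46.3 N.

P ≈ 46.3 N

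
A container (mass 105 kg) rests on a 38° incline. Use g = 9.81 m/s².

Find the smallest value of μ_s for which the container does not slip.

μ_s,min ≈ 0.781

At the slip threshold m g sin θ = μ_s m g cos θ, so μ_s,min = tan θ.
μ_s,min = tan 38° = 0.781.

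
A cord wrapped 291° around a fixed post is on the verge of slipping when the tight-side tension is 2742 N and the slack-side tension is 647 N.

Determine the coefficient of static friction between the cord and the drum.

T₂/T₁ = e^{μβ} → μ = ln(T₂/T₁)/β.
β = 291° = 5.079 rad.
μ = ln(2742/647)/5.079 = ln(4.238)/5.079 = 0.284.

μ ≈ 0.284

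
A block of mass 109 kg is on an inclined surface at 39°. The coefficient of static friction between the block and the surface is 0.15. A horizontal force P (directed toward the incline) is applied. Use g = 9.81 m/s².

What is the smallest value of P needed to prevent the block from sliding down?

The block tends to slide down (tan θ > μ_s), so at the point of impending slip friction acts up-slope at its limit: f = μ_s N.
Perpendicular to the incline: N = m g cos θ + P sin θ.
Along the incline: P cos θ + μ_s N = m g sin θ, i.e. P cos θ + μ_s (m g cos θ + P sin θ) = m g sin θ.
Solving, P (cos θ + μ_s sin θ) = m g (sin θ − μ_s cos θ), so P = 1070×0.5127/0.8715 = 629 N.

P_min ≈ 629 N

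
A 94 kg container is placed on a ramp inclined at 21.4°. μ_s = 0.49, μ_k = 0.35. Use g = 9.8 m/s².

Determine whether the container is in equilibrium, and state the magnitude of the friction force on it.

N = m g cos θ = 858 N.
Down-slope weight component: m g sin θ = 336 N.
μ_s N = 420 N.
336 ≤ 420 N, so it stays put; friction = 336 N.

f ≈ 336 N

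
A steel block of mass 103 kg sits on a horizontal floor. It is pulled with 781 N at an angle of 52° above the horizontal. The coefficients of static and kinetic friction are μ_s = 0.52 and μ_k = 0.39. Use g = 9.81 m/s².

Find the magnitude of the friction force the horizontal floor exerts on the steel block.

f ≈ 154 N

The vertical component of P reduces the normal force: N = m g − P sin α = 1010 − 615.4 = 395 N.
The horizontal driving force is P cos α = 480.8 N, so equilibrium needs friction f = 480.8 N.
μ_s N = 0.52 × 395 = 205.4 N.
The required friction exceeds μ_s N, so the steel block moves and f = μ_k N = 154 N.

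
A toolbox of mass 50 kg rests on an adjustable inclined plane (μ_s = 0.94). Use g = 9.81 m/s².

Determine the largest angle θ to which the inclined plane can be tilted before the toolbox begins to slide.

θ_max ≈ 43.2°

At the slip threshold, m g sin θ = μ_s · m g cos θ, so tan θ = μ_s.
θ_max = arctan(0.94) = 43.2°.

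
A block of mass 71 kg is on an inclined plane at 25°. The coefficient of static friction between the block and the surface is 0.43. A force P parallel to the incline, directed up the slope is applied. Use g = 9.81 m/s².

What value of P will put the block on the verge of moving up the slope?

At impending motion up the slope, friction acts down-slope at its limit: f = μ_s N.
P is parallel to the surface, so N = m g cos θ = 631 N.
Along the incline: P = m g sin θ + μ_s N = 294 + 0.43×631 = 566 N.

P ≈ 566 N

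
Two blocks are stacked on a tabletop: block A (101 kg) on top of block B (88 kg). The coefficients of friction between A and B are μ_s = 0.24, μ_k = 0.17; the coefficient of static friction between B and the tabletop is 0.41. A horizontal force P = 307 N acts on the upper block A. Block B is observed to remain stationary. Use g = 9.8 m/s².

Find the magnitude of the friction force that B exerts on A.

The normal force B exerts on A is simply A's weight, N₁ = 989.8 N.
Maximum static friction on A from B: μ_s N₁ = 0.24×989.8 = 237.6 N.
Since P = 307 N > 237.6 N, A slides on B; the A–B friction is kinetic: f₁ = μ_k N₁ = 0.17×989.8 = 168 N.
By Newton's third law B feels 168 N forward from A. With B stationary, the floor's static friction on B balances it: f₂ = 168 N (well within μ_s(m_A+m_B)g = 759.4 N).

f ≈ 168 N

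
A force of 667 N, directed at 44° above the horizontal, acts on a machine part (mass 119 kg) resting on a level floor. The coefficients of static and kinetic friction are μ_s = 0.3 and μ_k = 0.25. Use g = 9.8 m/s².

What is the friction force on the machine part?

N = m g − P sin α = 1166 − 667×sin 44° = 702.9 N.
For equilibrium, f = P cos α = 667×cos 44° = 479.8 N.
μ_s N = 0.3 × 702.9 = 210.9 N.
479.8 > 210.9 N → the machine part slides; f = μ_k N = 0.25×702.9 = 176 N.

f ≈ 176 N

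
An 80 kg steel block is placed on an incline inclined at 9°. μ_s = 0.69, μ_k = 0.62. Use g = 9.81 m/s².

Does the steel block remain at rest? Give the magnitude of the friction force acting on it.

N = m g cos θ = 775 N.
Down-slope weight component: m g sin θ = 123 N.
μ_s N = 535 N.
123 ≤ 535 N, so it stays put; friction = 123 N.

f ≈ 123 N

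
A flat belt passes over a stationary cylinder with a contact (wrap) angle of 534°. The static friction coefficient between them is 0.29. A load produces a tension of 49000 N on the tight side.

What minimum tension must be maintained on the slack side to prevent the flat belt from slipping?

Capstan equation at impending slip: T_tight/T_slack = e^{μβ}.
β = 534° = 9.32 rad; e^{μβ} = e^{0.29×9.32} = 14.92.
T_slack = T_tight / e^{μβ} = 49000 / 14.92 = 3280 N.

T_min ≈ 3280 N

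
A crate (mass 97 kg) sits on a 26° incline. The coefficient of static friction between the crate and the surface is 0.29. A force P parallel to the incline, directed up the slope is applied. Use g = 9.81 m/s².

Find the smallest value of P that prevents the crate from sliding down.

The crate tends to slide down (tan θ > μ_s), so at the point of impending slip friction acts up-slope at its limit: f = μ_s N.
P is parallel to the surface, so N = m g cos θ = 855 N.
Along the incline: P + μ_s N = m g sin θ, so P = 417 − 0.29×855 = 169 N.

P_min ≈ 169 N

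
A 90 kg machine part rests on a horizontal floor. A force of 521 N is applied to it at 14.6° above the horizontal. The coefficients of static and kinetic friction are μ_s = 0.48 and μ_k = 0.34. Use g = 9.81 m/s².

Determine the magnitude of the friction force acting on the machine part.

f ≈ 256 N

N = m g − P sin α = 882.9 − 521×sin 14.6° = 751.6 N.
Horizontally, friction must balance P cos α = 504.2 N.
The static-friction limit is μ_s N = 360.8 N.
The required friction exceeds μ_s N, so the machine part moves and f = μ_k N = 256 N.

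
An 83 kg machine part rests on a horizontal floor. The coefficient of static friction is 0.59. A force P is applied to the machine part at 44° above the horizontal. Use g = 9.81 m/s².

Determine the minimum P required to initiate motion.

P ≈ 425 N

N = m g − P sin α (the pull lifts the machine part).
At impending slip, P cos α = μ_s N = μ_s (m g − P sin α).
Solving: P (cos α + μ_s sin α) = μ_s m g → P = 0.59×814/(cos 44° + 0.59 sin 44°) = 480/1.129 = 425 N.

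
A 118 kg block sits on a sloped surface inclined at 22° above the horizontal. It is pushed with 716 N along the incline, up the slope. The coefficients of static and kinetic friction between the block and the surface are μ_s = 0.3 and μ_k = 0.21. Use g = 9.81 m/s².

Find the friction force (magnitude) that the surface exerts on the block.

The normal reaction is N = m g cos θ = 1073 N.
The friction needed for equilibrium is m g sin θ − P = 433.6 − 716 = -282.4 N, measured positive up-slope.
Static friction can supply at most μ_s N = 322 N.
Since |-282.4| ≤ 322 N, static friction is sufficient; f equals the required value, not μ_s N.

f ≈ 282 N (down the incline)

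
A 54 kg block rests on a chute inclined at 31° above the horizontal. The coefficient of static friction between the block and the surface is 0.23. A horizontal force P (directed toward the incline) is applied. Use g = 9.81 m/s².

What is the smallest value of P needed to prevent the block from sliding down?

The block tends to slide down (tan θ > μ_s), so at the point of impending slip friction acts up-slope at its limit: f = μ_s N.
Perpendicular to the incline: N = m g cos θ + P sin θ.
Along the incline: P cos θ + μ_s N = m g sin θ, i.e. P cos θ + μ_s (m g cos θ + P sin θ) = m g sin θ.
Solving, P (cos θ + μ_s sin θ) = m g (sin θ − μ_s cos θ), so P = 530×0.3179/0.9756 = 173 N.

P_min ≈ 173 N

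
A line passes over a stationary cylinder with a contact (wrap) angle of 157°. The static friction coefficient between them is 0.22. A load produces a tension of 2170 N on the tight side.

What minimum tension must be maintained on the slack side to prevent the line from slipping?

Capstan equation at impending slip: T_tight/T_slack = e^{μβ}.
β = 157° = 2.74 rad; e^{μβ} = e^{0.22×2.74} = 1.827.
T_slack = T_tight / e^{μβ} = 2170 / 1.827 = 1190 N.

T_min ≈ 1190 N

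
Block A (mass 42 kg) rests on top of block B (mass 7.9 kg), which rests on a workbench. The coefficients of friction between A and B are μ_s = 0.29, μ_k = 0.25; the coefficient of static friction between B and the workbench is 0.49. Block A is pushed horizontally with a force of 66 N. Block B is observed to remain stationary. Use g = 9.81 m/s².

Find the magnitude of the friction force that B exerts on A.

The normal force B exerts on A is simply A's weight, N₁ = 412 N.
So the A–B interface can sustain at most μ_s N₁ = 119.5 N of static friction.
Since P = 66 N ≤ 119.5 N, A does not slip on B; friction on A equals P = 66 N.
B experiences an equal 66 N forward from A (third law). B is in equilibrium, so the floor supplies f₂ = 66 N of static friction (limit μ_s(m_A+m_B)g = 239.9 N, not exceeded).

f ≈ 66 N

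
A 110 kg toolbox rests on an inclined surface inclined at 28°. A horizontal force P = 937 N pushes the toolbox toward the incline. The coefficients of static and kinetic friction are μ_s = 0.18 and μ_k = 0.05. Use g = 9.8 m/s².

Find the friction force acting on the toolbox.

The horizontal push has a component P sin θ into the surface, so N = m g cos θ + P sin θ = 951.8 + 439.9 = 1392 N.
Along the incline, the net driving force (taking up-slope positive) is P cos θ − m g sin θ = 827.3 − 506.1 = 321.2 N, so equilibrium requires friction f = -321.2 N (down-slope).
The limit of static friction is μ_s N = 250.5 N.
|f_req| = 321.2 > 250.5 N → the toolbox slides up the incline; f = μ_k N = 0.05 × 1392 = 69.6 N.

f ≈ 69.6 N (down the incline)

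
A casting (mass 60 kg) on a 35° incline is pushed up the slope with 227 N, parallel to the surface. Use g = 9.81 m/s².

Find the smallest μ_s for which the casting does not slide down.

N = m g cos θ = 482.2 N.
Friction must make up the shortfall along the incline: f = m g sin θ − P = 337.6 − 227 = 110.6 N.
At the threshold f = μ_s N, so μ_s,min = 110.6/482.2 = 0.229.

μ_s,min ≈ 0.229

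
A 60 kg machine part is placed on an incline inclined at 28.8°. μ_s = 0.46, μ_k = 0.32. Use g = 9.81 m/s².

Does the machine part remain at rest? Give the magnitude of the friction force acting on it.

f ≈ 165 N

N = m g cos θ = 516 N.
Down-slope weight component: m g sin θ = 284 N.
μ_s N = 237 N.
284 > 237 N, so it slides; kinetic friction f = μ_k N = 0.32×516 = 165 N.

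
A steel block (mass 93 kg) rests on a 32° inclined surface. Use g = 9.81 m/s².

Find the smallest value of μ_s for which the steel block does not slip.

μ_s,min ≈ 0.625

At the slip threshold m g sin θ = μ_s m g cos θ, so μ_s,min = tan θ.
μ_s,min = tan 32° = 0.625.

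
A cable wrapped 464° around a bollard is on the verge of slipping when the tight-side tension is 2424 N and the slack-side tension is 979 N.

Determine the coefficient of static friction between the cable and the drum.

μ ≈ 0.112

T₂/T₁ = e^{μβ} → μ = ln(T₂/T₁)/β.
β = 464° = 8.098 rad.
μ = ln(2424/979)/8.098 = ln(2.476)/8.098 = 0.112.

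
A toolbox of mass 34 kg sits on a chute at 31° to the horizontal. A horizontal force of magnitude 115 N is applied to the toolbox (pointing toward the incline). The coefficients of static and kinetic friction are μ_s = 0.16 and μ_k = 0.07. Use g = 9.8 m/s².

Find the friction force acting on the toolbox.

f ≈ 24.1 N (up the incline)

Normal direction: N = m g cos θ + P sin θ = 344.8 N.
Parallel to the incline: P cos θ − m g sin θ = 98.57 − 171.6 = -73.04 N; the friction needed to balance this is 73.04 N acting up the slope.
The limit of static friction is μ_s N = 55.17 N.
The required 73.04 N exceeds the static limit, so the toolbox slides down-slope and f = μ_k N = 0.07×344.8 = 24.1 N.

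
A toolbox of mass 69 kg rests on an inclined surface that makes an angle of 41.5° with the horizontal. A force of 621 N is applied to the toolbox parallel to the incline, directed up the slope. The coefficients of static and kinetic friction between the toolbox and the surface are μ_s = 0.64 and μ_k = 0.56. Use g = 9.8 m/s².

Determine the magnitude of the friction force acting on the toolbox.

The normal reaction is N = m g cos θ = 506.4 N.
The friction needed for equilibrium is m g sin θ − P = 448.1 − 621 = -172.9 N, measured positive up-slope.
Maximum static friction available: μ_s N = 0.64 × 506.4 = 324.1 N.
Since |-172.9| ≤ 324.1 N, no slip — friction simply equals what equilibrium demands.

f ≈ 173 N (down the incline)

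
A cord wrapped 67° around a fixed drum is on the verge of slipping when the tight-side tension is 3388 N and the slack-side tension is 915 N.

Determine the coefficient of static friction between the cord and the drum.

T₂/T₁ = e^{μβ} → μ = ln(T₂/T₁)/β.
β = 67° = 1.169 rad.
μ = ln(3388/915)/1.169 = ln(3.703)/1.169 = 1.12.

μ ≈ 1.12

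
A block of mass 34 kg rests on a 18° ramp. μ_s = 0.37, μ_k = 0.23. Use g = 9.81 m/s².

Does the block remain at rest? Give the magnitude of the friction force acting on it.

N = m g cos θ = 317 N.
Down-slope weight component: m g sin θ = 103 N.
μ_s N = 117 N.
103 ≤ 117 N, so it stays put; friction = 103 N.

f ≈ 103 N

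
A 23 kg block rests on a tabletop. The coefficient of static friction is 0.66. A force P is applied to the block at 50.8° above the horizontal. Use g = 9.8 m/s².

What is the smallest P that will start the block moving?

P ≈ 130 N

N = m g − P sin α (the pull lifts the block).
At impending slip, P cos α = μ_s N = μ_s (m g − P sin α).
Solving: P (cos α + μ_s sin α) = μ_s m g → P = 0.66×225/(cos 50.8° + 0.66 sin 50.8°) = 149/1.143 = 130 N.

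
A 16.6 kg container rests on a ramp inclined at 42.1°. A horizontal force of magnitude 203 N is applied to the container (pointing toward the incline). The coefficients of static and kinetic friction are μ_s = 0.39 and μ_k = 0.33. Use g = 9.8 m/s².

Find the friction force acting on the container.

f ≈ 41.6 N (down the incline)

Resolve perpendicular to the incline: N = m g cos θ + P sin θ = 16.6×9.8×cos 42.1° + 203×sin 42.1° = 256.8 N.
Along the incline, the net driving force (taking up-slope positive) is P cos θ − m g sin θ = 150.6 − 109.1 = 41.56 N, so equilibrium requires friction f = -41.56 N (down-slope).
The limit of static friction is μ_s N = 100.2 N.
Since 41.56 N is within the 100.2 N limit, the container stays put and friction is exactly 41.6 N.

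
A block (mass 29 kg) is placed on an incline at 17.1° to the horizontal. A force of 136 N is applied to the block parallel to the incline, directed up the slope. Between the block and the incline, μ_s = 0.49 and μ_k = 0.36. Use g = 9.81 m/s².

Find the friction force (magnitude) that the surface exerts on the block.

Normal force: N = m g cos θ = 29 × 9.81 × cos 17.1° = 271.9 N.
Parallel to the incline, ΣF = 0 gives f = m g sin θ − P = 83.65 − 136 = -52.35 N (up-slope positive).
The static-friction ceiling is μ_s N = 0.49 × 271.9 = 133.2 N.
Since |-52.35| ≤ 133.2 N, the block remains in static equilibrium and friction takes exactly the required value.

f ≈ 52.3 N (down the incline)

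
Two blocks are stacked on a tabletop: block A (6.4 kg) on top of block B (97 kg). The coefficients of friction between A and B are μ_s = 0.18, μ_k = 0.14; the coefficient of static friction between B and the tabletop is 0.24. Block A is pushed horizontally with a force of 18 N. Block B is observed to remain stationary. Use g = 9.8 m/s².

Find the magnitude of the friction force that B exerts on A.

Between the blocks, N₁ = m_A g = 62.72 N.
So the A–B interface can sustain at most μ_s N₁ = 11.29 N of static friction.
P = 18 N exceeds that limit, so A slips over B and the interface friction becomes kinetic: f₁ = μ_k N₁ = 0.14×62.72 = 8.78 N.
By Newton's third law B feels 8.78 N forward from A. With B stationary, the floor's static friction on B balances it: f₂ = 8.78 N (well within μ_s(m_A+m_B)g = 243.2 N).

f ≈ 8.78 N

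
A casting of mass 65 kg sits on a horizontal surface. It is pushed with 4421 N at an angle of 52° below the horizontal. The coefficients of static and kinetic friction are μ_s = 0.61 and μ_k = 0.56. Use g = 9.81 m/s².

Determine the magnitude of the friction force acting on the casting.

f ≈ 2310 N

Vertical equilibrium gives N = m g + P sin α = 4121 N.
The horizontal driving force is P cos α = 2722 N, so equilibrium needs friction f = 2722 N.
μ_s N = 0.61 × 4121 = 2514 N.
The required friction exceeds μ_s N, so the casting moves and f = μ_k N = 2310 N.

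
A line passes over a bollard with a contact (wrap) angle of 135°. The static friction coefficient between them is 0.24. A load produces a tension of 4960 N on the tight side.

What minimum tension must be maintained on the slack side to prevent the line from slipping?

T_min ≈ 2820 N

Capstan equation at impending slip: T_tight/T_slack = e^{μβ}.
β = 135° = 2.356 rad; e^{μβ} = e^{0.24×2.356} = 1.76.
T_slack = T_tight / e^{μβ} = 4960 / 1.76 = 2820 N.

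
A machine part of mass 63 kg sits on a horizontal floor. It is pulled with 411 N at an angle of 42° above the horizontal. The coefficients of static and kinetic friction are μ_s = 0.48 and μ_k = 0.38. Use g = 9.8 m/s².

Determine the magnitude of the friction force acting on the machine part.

Vertical equilibrium gives N = m g − P sin α = 342.4 N.
Horizontally, friction must balance P cos α = 305.4 N.
The static-friction limit is μ_s N = 164.3 N.
305.4 > 164.3 N → the machine part slides; f = μ_k N = 0.38×342.4 = 130 N.

f ≈ 130 N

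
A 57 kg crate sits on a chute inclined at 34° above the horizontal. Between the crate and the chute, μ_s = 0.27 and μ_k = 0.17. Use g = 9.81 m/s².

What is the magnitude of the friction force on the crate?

f ≈ 78.8 N (up the incline)

Perpendicular to the surface, N = m g cos θ = 57·9.81·cos 34° = 463.6 N.
Along the slope the weight component is m g sin θ = 312.7 N; friction must supply exactly this, acting up-slope.
Static friction can supply at most μ_s N = 125.2 N.
Since |312.7| > 125.2 N, static friction cannot hold it; the crate slides down the incline and kinetic friction applies: f = μ_k N = 0.17 × 463.6 = 78.8 N.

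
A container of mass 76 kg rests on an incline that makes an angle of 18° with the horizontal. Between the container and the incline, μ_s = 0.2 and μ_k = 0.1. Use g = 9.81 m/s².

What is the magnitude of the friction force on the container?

The normal reaction is N = m g cos θ = 709.1 N.
Along the slope the weight component is m g sin θ = 230.4 N; friction must supply exactly this, acting up-slope.
Maximum static friction available: μ_s N = 0.2 × 709.1 = 141.8 N.
Since |230.4| > 141.8 N, static friction cannot hold it; the container slides down the incline and kinetic friction applies: f = μ_k N = 0.1 × 709.1 = 70.9 N.

f ≈ 70.9 N (up the incline)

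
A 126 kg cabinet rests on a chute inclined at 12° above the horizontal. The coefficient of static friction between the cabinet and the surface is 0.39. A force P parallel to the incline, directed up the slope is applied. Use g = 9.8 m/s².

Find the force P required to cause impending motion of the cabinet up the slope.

At impending motion up the slope, friction acts down-slope at its limit: f = μ_s N.
P is parallel to the surface, so N = m g cos θ = 1210 N.
Along the incline: P = m g sin θ + μ_s N = 257 + 0.39×1210 = 728 N.

P ≈ 728 N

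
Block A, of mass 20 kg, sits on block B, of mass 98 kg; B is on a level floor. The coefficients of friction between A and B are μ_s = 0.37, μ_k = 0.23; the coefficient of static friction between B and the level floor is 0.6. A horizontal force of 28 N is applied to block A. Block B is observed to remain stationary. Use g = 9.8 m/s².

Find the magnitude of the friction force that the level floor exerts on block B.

f ≈ 28 N

Normal force at the A–B interface: N₁ = m_A g = 196 N.
So the A–B interface can sustain at most μ_s N₁ = 72.52 N of static friction.
P = 28 N is within that limit, so A and B move together (both at rest); the A–B friction is simply f₁ = P = 28 N.
B experiences an equal 28 N forward from A (third law). B is in equilibrium, so the floor supplies f₂ = 28 N of static friction (limit μ_s(m_A+m_B)g = 693.8 N, not exceeded).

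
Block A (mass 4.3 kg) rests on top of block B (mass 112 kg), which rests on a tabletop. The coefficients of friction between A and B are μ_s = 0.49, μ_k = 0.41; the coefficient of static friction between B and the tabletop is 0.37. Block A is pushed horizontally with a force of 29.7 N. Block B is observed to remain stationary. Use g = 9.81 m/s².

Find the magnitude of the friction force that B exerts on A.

f ≈ 17.3 N

Between the blocks, N₁ = m_A g = 42.18 N.
Maximum static friction on A from B: μ_s N₁ = 0.49×42.18 = 20.67 N.
Since P = 29.7 N > 20.67 N, A slides on B; the A–B friction is kinetic: f₁ = μ_k N₁ = 0.41×42.18 = 17.3 N.
By Newton's third law B feels 17.3 N forward from A. With B stationary, the floor's static friction on B balances it: f₂ = 17.3 N (well within μ_s(m_A+m_B)g = 422.1 N).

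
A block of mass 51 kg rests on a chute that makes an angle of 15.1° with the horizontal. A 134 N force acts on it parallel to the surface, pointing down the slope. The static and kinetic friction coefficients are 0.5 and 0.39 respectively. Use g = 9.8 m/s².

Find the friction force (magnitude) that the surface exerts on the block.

Perpendicular to the surface, N = m g cos θ = 51·9.8·cos 15.1° = 482.5 N.
The friction needed for equilibrium is m g sin θ + P = 130.2 + 134 = 264.2 N, measured positive up-slope.
The static-friction ceiling is μ_s N = 0.5 × 482.5 = 241.3 N.
Since |264.2| > 241.3 N, static friction cannot hold it; the block slides down the incline and kinetic friction applies: f = μ_k N = 0.39 × 482.5 = 188 N.

f ≈ 188 N (up the incline)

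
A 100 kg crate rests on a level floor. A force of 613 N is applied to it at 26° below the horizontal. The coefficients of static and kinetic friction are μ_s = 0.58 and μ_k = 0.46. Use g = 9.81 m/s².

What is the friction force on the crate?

f ≈ 551 N

The vertical component of P adds to the normal force: N = m g + P sin α = 981 + 268.7 = 1250 N.
For equilibrium, f = P cos α = 613×cos 26° = 551 N.
The static-friction limit is μ_s N = 724.8 N.
551 ≤ 724.8 N → static; friction equals the required 551 N.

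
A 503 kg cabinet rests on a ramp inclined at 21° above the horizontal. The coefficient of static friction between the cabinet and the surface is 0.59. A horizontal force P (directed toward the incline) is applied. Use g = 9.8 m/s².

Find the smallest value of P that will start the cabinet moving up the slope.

P ≈ 6210 N

At impending motion up the slope, friction acts down-slope at its limit: f = μ_s N.
Perpendicular to the incline: N = m g cos θ + P sin θ.
Along the incline: P cos θ = m g sin θ + μ_s N = m g sin θ + μ_s (m g cos θ + P sin θ).
Solving, P (cos θ − μ_s sin θ) = m g (sin θ + μ_s cos θ), so P = 503×9.8×(sin 21° + 0.59 cos 21°)/(cos 21° − 0.59 sin 21°) = 4930×0.9092/0.7221 = 6210 N.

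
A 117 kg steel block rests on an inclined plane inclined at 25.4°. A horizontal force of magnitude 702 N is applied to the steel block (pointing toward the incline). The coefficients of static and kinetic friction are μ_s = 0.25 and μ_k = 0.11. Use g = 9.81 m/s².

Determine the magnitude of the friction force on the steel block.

Normal direction: N = m g cos θ + P sin θ = 1338 N.
Parallel to the incline: P cos θ − m g sin θ = 634.1 − 492.3 = 141.8 N; the friction needed to balance this is 141.8 N acting down the slope.
Maximum static friction: μ_s N = 0.25 × 1338 = 334.5 N.
Since 141.8 N is within the 334.5 N limit, the steel block stays put and friction is exactly 142 N.

f ≈ 142 N (down the incline)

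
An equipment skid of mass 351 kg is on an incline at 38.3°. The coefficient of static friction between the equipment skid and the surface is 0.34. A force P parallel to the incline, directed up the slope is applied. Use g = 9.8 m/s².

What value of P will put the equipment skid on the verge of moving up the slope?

At impending motion up the slope, friction acts down-slope at its limit: f = μ_s N.
P is parallel to the surface, so N = m g cos θ = 2700 N.
Along the incline: P = m g sin θ + μ_s N = 2130 + 0.34×2700 = 3050 N.

P ≈ 3050 N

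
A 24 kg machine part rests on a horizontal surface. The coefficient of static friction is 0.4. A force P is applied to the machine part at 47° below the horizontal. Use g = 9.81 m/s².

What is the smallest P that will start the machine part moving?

P ≈ 242 N

N = m g + P sin α (the push presses the machine part into the horizontal surface).
At impending slip, P cos α = μ_s N = μ_s (m g + P sin α).
Solving: P (cos α − μ_s sin α) = μ_s m g → P = 0.4×235/(cos 47° − 0.4 sin 47°) = 94.2/0.3895 = 242 N.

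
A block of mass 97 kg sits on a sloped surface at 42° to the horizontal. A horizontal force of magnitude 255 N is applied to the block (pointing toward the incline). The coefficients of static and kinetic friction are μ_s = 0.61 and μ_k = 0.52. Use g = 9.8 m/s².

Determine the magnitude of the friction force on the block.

Normal direction: N = m g cos θ + P sin θ = 877.1 N.
Along the incline, the net driving force (taking up-slope positive) is P cos θ − m g sin θ = 189.5 − 636.1 = -446.6 N, so equilibrium requires friction f = 446.6 N (up-slope).
Maximum static friction: μ_s N = 0.61 × 877.1 = 535 N.
Since 446.6 N is within the 535 N limit, the block stays put and friction is exactly 447 N.

f ≈ 447 N (up the incline)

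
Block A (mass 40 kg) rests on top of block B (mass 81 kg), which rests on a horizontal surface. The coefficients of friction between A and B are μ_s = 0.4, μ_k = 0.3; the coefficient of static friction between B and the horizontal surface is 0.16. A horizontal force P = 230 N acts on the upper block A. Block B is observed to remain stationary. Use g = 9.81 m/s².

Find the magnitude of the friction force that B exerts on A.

Normal force at the A–B interface: N₁ = m_A g = 392.4 N.
So the A–B interface can sustain at most μ_s N₁ = 157 N of static friction.
P = 230 N exceeds that limit, so A slips over B and the interface friction becomes kinetic: f₁ = μ_k N₁ = 0.3×392.4 = 118 N.
By Newton's third law B feels 118 N forward from A. With B stationary, the floor's static friction on B balances it: f₂ = 118 N (well within μ_s(m_A+m_B)g = 189.9 N).

f ≈ 118 N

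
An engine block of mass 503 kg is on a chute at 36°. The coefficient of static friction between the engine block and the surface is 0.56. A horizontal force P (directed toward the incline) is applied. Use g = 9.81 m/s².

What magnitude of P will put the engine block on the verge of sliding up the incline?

At impending motion up the slope, friction acts down-slope at its limit: f = μ_s N.
Perpendicular to the incline: N = m g cos θ + P sin θ.
Along the incline: P cos θ = m g sin θ + μ_s N = m g sin θ + μ_s (m g cos θ + P sin θ).
Solving, P (cos θ − μ_s sin θ) = m g (sin θ + μ_s cos θ), so P = 503×9.81×(sin 36° + 0.56 cos 36°)/(cos 36° − 0.56 sin 36°) = 4930×1.041/0.4799 = 10700 N.

P ≈ 10700 N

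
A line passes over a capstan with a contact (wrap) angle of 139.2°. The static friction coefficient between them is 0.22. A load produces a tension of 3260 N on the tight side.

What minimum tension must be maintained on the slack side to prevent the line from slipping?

T_min ≈ 1910 N

Capstan equation at impending slip: T_tight/T_slack = e^{μβ}.
β = 139.2° = 2.429 rad; e^{μβ} = e^{0.22×2.429} = 1.707.
T_slack = T_tight / e^{μβ} = 3260 / 1.707 = 1910 N.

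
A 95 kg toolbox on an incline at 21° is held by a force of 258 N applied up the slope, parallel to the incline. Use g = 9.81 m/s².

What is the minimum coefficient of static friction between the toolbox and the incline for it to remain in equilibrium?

N = m g cos θ = 870.1 N.
Friction must make up the shortfall along the incline: f = m g sin θ − P = 334 − 258 = 75.98 N.
At the threshold f = μ_s N, so μ_s,min = 75.98/870.1 = 0.0873.

μ_s,min ≈ 0.0873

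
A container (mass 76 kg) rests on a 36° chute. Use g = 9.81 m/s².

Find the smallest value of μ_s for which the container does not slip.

At the slip threshold m g sin θ = μ_s m g cos θ, so μ_s,min = tan θ.
μ_s,min = tan 36° = 0.727.

μ_s,min ≈ 0.727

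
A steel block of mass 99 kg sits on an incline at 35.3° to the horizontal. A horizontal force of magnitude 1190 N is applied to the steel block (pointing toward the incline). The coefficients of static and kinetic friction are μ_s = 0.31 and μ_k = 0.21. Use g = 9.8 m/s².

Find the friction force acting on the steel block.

The horizontal push has a component P sin θ into the surface, so N = m g cos θ + P sin θ = 791.8 + 687.7 = 1479 N.
Parallel to the incline: P cos θ − m g sin θ = 971.2 − 560.6 = 410.6 N; the friction needed to balance this is 410.6 N acting down the slope.
Maximum static friction: μ_s N = 0.31 × 1479 = 458.6 N.
Since 410.6 N is within the 458.6 N limit, the steel block stays put and friction is exactly 411 N.

f ≈ 411 N (down the incline)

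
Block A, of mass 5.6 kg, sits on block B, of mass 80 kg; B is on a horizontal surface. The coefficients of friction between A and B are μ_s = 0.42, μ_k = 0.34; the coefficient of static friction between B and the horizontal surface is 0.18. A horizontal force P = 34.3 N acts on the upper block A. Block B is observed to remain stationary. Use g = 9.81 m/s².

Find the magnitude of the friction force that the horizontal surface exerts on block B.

f ≈ 18.7 N

Between the blocks, N₁ = m_A g = 54.94 N.
Maximum static friction on A from B: μ_s N₁ = 0.42×54.94 = 23.07 N.
P = 34.3 N exceeds that limit, so A slips over B and the interface friction becomes kinetic: f₁ = μ_k N₁ = 0.34×54.94 = 18.7 N.
By Newton's third law B feels 18.7 N forward from A. With B stationary, the floor's static friction on B balances it: f₂ = 18.7 N (well within μ_s(m_A+m_B)g = 151.2 N).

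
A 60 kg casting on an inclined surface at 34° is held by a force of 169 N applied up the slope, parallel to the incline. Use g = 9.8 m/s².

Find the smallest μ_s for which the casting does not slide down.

N = m g cos θ = 487.5 N.
Friction must make up the shortfall along the incline: f = m g sin θ − P = 328.8 − 169 = 159.8 N.
At the threshold f = μ_s N, so μ_s,min = 159.8/487.5 = 0.328.

μ_s,min ≈ 0.328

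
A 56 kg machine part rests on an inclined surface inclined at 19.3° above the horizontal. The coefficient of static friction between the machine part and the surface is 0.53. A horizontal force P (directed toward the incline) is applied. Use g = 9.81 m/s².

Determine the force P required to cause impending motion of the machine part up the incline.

At impending motion up the slope, friction acts down-slope at its limit: f = μ_s N.
Perpendicular to the incline: N = m g cos θ + P sin θ.
Along the incline: P cos θ = m g sin θ + μ_s N = m g sin θ + μ_s (m g cos θ + P sin θ).
Solving, P (cos θ − μ_s sin θ) = m g (sin θ + μ_s cos θ), so P = 56×9.81×(sin 19.3° + 0.53 cos 19.3°)/(cos 19.3° − 0.53 sin 19.3°) = 549×0.8307/0.7686 = 594 N.

P ≈ 594 N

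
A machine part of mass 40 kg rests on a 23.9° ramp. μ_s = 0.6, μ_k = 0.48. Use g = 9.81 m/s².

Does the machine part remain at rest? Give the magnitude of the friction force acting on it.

f ≈ 159 N

N = m g cos θ = 359 N.
Down-slope weight component: m g sin θ = 159 N.
μ_s N = 215 N.
159 ≤ 215 N, so it stays put; friction = 159 N.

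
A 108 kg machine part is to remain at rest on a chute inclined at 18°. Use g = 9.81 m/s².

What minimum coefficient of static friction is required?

At the slip threshold m g sin θ = μ_s m g cos θ, so μ_s,min = tan θ.
μ_s,min = tan 18° = 0.325.

μ_s,min ≈ 0.325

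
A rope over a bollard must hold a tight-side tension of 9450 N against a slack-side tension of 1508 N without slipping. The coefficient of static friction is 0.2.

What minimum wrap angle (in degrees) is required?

T₂/T₁ = e^{μβ} → β = ln(T₂/T₁)/μ.
β = ln(9450/1508)/0.2 = 1.835/0.2 = 9.176 rad.
In degrees: β = 9.176 × 180/π = 526°.

β_min ≈ 526°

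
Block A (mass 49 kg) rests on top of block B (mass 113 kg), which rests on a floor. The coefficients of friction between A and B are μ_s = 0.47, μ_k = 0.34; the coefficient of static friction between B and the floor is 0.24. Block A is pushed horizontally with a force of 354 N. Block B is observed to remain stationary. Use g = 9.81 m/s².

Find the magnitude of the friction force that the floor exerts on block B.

f ≈ 163 N

Between the blocks, N₁ = m_A g = 480.7 N.
Maximum static friction on A from B: μ_s N₁ = 0.47×480.7 = 225.9 N.
P = 354 N exceeds that limit, so A slips over B and the interface friction becomes kinetic: f₁ = μ_k N₁ = 0.34×480.7 = 163 N.
B experiences an equal 163 N forward from A (third law). B is in equilibrium, so the floor supplies f₂ = 163 N of static friction (limit μ_s(m_A+m_B)g = 381.4 N, not exceeded).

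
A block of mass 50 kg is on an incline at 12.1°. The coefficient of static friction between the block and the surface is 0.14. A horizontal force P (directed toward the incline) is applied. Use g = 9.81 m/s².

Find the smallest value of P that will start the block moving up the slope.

P ≈ 179 N

At impending motion up the slope, friction acts down-slope at its limit: f = μ_s N.
Perpendicular to the incline: N = m g cos θ + P sin θ.
Along the incline: P cos θ = m g sin θ + μ_s N = m g sin θ + μ_s (m g cos θ + P sin θ).
Solving, P (cos θ − μ_s sin θ) = m g (sin θ + μ_s cos θ), so P = 50×9.81×(sin 12.1° + 0.14 cos 12.1°)/(cos 12.1° − 0.14 sin 12.1°) = 490×0.3465/0.9484 = 179 N.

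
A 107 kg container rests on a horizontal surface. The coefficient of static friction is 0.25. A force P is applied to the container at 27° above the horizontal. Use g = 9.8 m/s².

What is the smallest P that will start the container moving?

P ≈ 261 N

N = m g − P sin α (the pull lifts the container).
At impending slip, P cos α = μ_s N = μ_s (m g − P sin α).
Solving: P (cos α + μ_s sin α) = μ_s m g → P = 0.25×1050/(cos 27° + 0.25 sin 27°) = 262/1.005 = 261 N.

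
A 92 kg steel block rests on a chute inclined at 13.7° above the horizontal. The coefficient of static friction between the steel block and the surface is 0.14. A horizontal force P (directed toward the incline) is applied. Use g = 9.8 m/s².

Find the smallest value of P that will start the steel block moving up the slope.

P ≈ 358 N

At impending motion up the slope, friction acts down-slope at its limit: f = μ_s N.
Perpendicular to the incline: N = m g cos θ + P sin θ.
Along the incline: P cos θ = m g sin θ + μ_s N = m g sin θ + μ_s (m g cos θ + P sin θ).
Solving, P (cos θ − μ_s sin θ) = m g (sin θ + μ_s cos θ), so P = 92×9.8×(sin 13.7° + 0.14 cos 13.7°)/(cos 13.7° − 0.14 sin 13.7°) = 902×0.3729/0.9384 = 358 N.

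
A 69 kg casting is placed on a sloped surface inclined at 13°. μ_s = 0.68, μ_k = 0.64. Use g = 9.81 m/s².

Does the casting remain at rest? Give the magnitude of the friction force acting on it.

f ≈ 152 N

N = m g cos θ = 660 N.
Down-slope weight component: m g sin θ = 152 N.
μ_s N = 448 N.
152 ≤ 448 N, so it stays put; friction = 152 N.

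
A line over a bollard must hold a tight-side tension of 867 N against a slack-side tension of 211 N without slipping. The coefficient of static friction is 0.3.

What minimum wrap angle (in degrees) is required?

β_min ≈ 270°

T₂/T₁ = e^{μβ} → β = ln(T₂/T₁)/μ.
β = ln(867/211)/0.3 = 1.413/0.3 = 4.711 rad.
In degrees: β = 4.711 × 180/π = 270°.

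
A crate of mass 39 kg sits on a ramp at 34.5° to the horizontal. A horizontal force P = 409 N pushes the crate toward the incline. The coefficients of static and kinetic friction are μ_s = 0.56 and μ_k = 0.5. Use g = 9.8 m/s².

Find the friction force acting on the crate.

f ≈ 121 N (down the incline)

Resolve perpendicular to the incline: N = m g cos θ + P sin θ = 39×9.8×cos 34.5° + 409×sin 34.5° = 546.6 N.
Parallel to the incline: P cos θ − m g sin θ = 337.1 − 216.5 = 120.6 N; the friction needed to balance this is 120.6 N acting down the slope.
Maximum static friction: μ_s N = 0.56 × 546.6 = 306.1 N.
Since 120.6 N is within the 306.1 N limit, the crate stays put and friction is exactly 121 N.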